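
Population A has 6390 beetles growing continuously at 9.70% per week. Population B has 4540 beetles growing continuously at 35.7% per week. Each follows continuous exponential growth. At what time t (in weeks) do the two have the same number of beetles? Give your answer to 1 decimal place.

6390·e^(0.097t) = 4540·e^(0.357t)
6390/4540 = e^((0.357 − 0.097)t) → ln(1.40749) = 0.26·t
t = 0.34181 / 0.26

t ≈ 1.3 weeks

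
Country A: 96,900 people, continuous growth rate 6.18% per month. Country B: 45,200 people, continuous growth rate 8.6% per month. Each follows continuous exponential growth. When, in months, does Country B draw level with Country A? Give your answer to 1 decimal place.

t ≈ 31.5 months

96900·e^(0.0618t) = 45200·e^(0.086t)
96900/45200 = e^((0.086 − 0.0618)t) → ln(2.14381) = 0.0242·t
t = 0.76258 / 0.0242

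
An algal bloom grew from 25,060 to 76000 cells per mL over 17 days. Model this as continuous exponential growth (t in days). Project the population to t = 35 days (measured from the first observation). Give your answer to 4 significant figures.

≈ 246,000 cells per mL

r = ln(76000/25060) / 17 ≈ 0.065262 per day
P(35) = 25060 · e^(0.065262·35) = 25060 · 9.81766 ≈ 246030.65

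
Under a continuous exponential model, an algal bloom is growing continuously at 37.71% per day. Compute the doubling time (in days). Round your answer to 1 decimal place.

doubling time = ln(2) / |r| = 0.69315 / 0.3771

doubling time ≈ 1.8 days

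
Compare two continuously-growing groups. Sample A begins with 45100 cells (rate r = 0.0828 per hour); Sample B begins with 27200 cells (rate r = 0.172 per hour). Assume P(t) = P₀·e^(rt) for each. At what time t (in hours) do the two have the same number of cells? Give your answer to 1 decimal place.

45100·e^(0.0828t) = 27200·e^(0.172t)
45100/27200 = e^((0.172 − 0.0828)t) → ln(1.65809) = 0.0892·t
t = 0.50567 / 0.0892

t ≈ 5.7 hours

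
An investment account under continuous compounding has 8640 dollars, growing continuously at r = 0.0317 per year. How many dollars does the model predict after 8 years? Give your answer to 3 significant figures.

≈ 11,100 dollars

P(8) = 8640 · e^(0.0317·8) = 8640 · e^(0.2536)
= 8640 · 1.28866 ≈ 11133.99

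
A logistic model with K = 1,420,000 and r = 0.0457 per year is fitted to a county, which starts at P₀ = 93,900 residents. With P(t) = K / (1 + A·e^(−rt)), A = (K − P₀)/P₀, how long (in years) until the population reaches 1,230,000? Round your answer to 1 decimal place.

A = (1420000 − 93900)/93900 = 14.12247
1230000 = 1420000/(1 + 14.12247·e^(−0.0457t)) → 1 + 14.12247·e^(−0.0457t) = 1.15447
e^(−0.0457t) = 0.010938 → t = ln(91.42442)/0.0457 = 4.51551/0.0457

t ≈ 98.8 years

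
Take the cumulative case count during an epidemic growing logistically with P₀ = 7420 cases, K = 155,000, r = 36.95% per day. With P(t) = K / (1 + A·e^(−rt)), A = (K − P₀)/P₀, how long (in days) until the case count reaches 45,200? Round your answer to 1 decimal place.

A = (155000 − 7420)/7420 = 19.88949
45200 = 155000/(1 + 19.88949·e^(−0.3695t)) → 1 + 19.88949·e^(−0.3695t) = 3.4292
e^(−0.3695t) = 0.122135 → t = ln(8.18766)/0.3695 = 2.10263/0.3695

t ≈ 5.7 days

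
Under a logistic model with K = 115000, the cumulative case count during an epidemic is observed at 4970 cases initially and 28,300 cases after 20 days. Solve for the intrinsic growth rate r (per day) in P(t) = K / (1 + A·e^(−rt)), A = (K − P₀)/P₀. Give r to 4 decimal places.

A = (115000 − 4970)/4970 = 22.13883
28300 = 115000/(1 + 22.13883·e^(−r·20)) → e^(−20r) = (4.0636 − 1)/22.13883 = 0.138381
r = −ln(0.138381)/20 = 1.97774/20

r ≈ 0.0989 per day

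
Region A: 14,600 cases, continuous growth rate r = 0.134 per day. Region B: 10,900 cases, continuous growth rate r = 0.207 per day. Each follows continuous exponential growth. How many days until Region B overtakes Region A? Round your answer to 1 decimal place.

14600·e^(0.134t) = 10900·e^(0.207t)
14600/10900 = e^((0.207 − 0.134)t) → ln(1.33945) = 0.073·t
t = 0.29226 / 0.073

t ≈ 4.0 days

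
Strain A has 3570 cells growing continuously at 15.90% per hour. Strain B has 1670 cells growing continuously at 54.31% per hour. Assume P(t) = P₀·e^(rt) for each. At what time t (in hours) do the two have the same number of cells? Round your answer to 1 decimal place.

3570·e^(0.159t) = 1670·e^(0.5431t)
3570/1670 = e^((0.5431 − 0.159)t) → ln(2.13772) = 0.3841·t
t = 0.75974 / 0.3841

t ≈ 2.0 hours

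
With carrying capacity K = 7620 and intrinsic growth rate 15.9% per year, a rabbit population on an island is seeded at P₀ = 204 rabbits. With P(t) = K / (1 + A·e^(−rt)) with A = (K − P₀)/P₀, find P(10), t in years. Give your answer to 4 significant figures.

≈ 905.7 rabbits

A = (7620 − 204)/204 = 36.35294
P(10) = 7620 / (1 + 36.35294·e^(−0.159·10)) = 7620 / (1 + 36.35294·0.203926)
= 7620 / 8.4133 ≈ 905.71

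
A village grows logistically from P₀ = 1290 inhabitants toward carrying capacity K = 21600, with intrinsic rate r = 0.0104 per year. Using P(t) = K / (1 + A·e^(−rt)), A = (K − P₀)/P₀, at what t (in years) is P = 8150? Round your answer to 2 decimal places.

t ≈ 216.88 years

A = (21600 − 1290)/1290 = 15.74419
8150 = 21600/(1 + 15.74419·e^(−0.0104t)) → 1 + 15.74419·e^(−0.0104t) = 2.65031
e^(−0.0104t) = 0.10482 → t = ln(9.54016)/0.0104 = 2.25551/0.0104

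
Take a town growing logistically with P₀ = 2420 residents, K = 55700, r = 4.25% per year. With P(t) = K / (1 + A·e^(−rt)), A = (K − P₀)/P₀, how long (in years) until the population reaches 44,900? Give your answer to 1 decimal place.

A = (55700 − 2420)/2420 = 22.01653
44900 = 55700/(1 + 22.01653·e^(−0.0425t)) → 1 + 22.01653·e^(−0.0425t) = 1.24053
e^(−0.0425t) = 0.010925 → t = ln(91.53168)/0.0425 = 4.51669/0.0425

t ≈ 106.3 years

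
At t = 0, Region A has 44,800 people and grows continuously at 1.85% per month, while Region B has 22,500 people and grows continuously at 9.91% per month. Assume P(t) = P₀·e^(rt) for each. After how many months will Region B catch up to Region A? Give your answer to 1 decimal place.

t ≈ 8.5 months

44800·e^(0.0185t) = 22500·e^(0.0991t)
44800/22500 = e^((0.0991 − 0.0185)t) → ln(1.99111) = 0.0806·t
t = 0.68869 / 0.0806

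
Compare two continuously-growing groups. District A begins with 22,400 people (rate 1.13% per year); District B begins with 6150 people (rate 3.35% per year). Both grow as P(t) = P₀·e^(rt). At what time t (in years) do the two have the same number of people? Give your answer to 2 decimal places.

t ≈ 58.23 years

22400·e^(0.0113t) = 6150·e^(0.0335t)
22400/6150 = e^((0.0335 − 0.0113)t) → ln(3.64228) = 0.0222·t
t = 1.29261 / 0.0222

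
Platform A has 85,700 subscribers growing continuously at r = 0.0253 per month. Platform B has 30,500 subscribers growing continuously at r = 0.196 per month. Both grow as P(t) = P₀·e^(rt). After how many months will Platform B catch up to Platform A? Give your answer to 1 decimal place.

t ≈ 6.1 months

85700·e^(0.0253t) = 30500·e^(0.196t)
85700/30500 = e^((0.196 − 0.0253)t) → ln(2.80984) = 0.1707·t
t = 1.03313 / 0.1707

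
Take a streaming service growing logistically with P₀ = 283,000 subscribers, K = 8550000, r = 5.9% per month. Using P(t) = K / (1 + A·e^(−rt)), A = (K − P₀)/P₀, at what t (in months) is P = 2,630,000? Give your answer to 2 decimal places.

A = (8550000 − 283000)/283000 = 29.21201
2630000 = 8550000/(1 + 29.21201·e^(−0.059t)) → 1 + 29.21201·e^(−0.059t) = 3.25095
e^(−0.059t) = 0.077056 → t = ln(12.97763)/0.059 = 2.56323/0.059

t ≈ 43.44 months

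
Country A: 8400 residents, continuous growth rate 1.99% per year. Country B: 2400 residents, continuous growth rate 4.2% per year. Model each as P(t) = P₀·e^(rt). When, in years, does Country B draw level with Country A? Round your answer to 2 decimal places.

8400·e^(0.0199t) = 2400·e^(0.042t)
8400/2400 = e^((0.042 − 0.0199)t) → ln(3.5) = 0.0221·t
t = 1.25276 / 0.0221

t ≈ 56.69 years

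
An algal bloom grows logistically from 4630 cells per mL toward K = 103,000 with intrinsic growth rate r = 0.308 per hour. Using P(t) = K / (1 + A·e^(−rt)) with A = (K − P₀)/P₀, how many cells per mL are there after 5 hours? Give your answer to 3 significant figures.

≈ 18,500 cells per mL

A = (103000 − 4630)/4630 = 21.24622
P(5) = 103000 / (1 + 21.24622·e^(−0.308·5)) = 103000 / (1 + 21.24622·0.214381)
= 103000 / 5.55479 ≈ 18542.56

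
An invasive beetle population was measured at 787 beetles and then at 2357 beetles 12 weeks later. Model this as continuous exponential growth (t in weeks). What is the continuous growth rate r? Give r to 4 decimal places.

r ≈ 0.0914 per week

2357 = 787 · e^(r·12)
e^(12r) = 2357/787 = 2.99492
r = ln(2.99492) / 12 = 1.09692 / 12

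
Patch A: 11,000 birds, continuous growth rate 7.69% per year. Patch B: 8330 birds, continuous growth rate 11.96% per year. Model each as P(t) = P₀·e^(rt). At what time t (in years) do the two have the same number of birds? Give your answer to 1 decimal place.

t ≈ 6.5 years

11000·e^(0.0769t) = 8330·e^(0.1196t)
11000/8330 = e^((0.1196 − 0.0769)t) → ln(1.32053) = 0.0427·t
t = 0.27803 / 0.0427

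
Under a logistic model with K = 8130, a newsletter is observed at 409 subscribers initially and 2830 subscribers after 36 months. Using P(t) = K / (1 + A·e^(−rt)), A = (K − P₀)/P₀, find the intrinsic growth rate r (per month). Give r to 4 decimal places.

A = (8130 − 409)/409 = 18.87775
2830 = 8130/(1 + 18.87775·e^(−r·36)) → e^(−36r) = (2.87279 − 1)/18.87775 = 0.099206
r = −ln(0.099206)/36 = 2.31055/36

r ≈ 0.0642 per month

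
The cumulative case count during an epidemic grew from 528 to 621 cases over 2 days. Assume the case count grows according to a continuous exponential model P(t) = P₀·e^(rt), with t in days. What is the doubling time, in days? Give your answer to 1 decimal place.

doubling time ≈ 8.5 days

r = ln(621/528) / 2 = ln(1.17614) / 2 ≈ 0.081117 per day
doubling time = ln 2 / |r| = 0.69315 / 0.081117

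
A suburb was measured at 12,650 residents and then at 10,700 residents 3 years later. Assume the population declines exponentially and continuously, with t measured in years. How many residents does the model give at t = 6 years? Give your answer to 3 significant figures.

≈ 9,050 residents

r = ln(10700/12650) / 3 ≈ -0.055804 per year
P(6) = 12650 · e^(-0.055804·6) = 12650 · 0.71546 ≈ 9050.59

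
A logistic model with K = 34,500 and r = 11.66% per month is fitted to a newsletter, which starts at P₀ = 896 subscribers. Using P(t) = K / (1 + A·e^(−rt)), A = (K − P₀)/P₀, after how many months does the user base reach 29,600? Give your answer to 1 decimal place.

A = (34500 − 896)/896 = 37.50446
29600 = 34500/(1 + 37.50446·e^(−0.1166t)) → 1 + 37.50446·e^(−0.1166t) = 1.16554
e^(−0.1166t) = 0.004414 → t = ln(226.55758)/0.1166 = 5.423/0.1166

t ≈ 46.5 months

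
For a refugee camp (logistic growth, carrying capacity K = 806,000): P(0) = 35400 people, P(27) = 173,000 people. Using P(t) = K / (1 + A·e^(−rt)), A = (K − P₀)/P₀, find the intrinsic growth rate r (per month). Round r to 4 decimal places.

r ≈ 0.0660 per month

A = (806000 − 35400)/35400 = 21.76836
173000 = 806000/(1 + 21.76836·e^(−r·27)) → e^(−27r) = (4.65896 − 1)/21.76836 = 0.168086
r = −ln(0.168086)/27 = 1.78328/27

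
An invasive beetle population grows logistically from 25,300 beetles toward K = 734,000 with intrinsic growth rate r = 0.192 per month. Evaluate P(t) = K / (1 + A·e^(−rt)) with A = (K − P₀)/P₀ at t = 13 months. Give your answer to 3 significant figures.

≈ 222,000 beetles

A = (734000 − 25300)/25300 = 28.01186
P(13) = 734000 / (1 + 28.01186·e^(−0.192·13)) = 734000 / (1 + 28.01186·0.082414)
= 734000 / 3.30857 ≈ 221848.17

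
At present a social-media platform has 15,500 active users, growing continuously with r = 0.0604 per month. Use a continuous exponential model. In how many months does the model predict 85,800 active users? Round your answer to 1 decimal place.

t ≈ 28.3 months

85800 = 15500 · e^(0.0604·t)
t = ln(85800/15500) / 0.0604 = ln(5.53548) / 0.0604 = 1.71118 / 0.0604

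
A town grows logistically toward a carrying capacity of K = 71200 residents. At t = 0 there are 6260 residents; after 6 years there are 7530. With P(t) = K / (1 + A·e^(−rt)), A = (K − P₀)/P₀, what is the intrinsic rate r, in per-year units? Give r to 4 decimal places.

r ≈ 0.0341 per year

A = (71200 − 6260)/6260 = 10.3738
7530 = 71200/(1 + 10.3738·e^(−r·6)) → e^(−6r) = (9.45551 − 1)/10.3738 = 0.815083
r = −ln(0.815083)/6 = 0.20447/6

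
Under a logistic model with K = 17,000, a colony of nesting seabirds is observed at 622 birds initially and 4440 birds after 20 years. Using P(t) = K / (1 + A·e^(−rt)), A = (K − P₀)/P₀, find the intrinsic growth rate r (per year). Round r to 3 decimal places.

A = (17000 − 622)/622 = 26.33119
4440 = 17000/(1 + 26.33119·e^(−r·20)) → e^(−20r) = (3.82883 − 1)/26.33119 = 0.107433
r = −ln(0.107433)/20 = 2.23089/20

r ≈ 0.112 per year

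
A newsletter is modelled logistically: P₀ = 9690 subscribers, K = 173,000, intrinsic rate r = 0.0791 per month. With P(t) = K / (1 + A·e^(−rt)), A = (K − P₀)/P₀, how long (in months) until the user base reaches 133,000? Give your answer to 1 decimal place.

t ≈ 50.9 months

A = (173000 − 9690)/9690 = 16.85346
133000 = 173000/(1 + 16.85346·e^(−0.0791t)) → 1 + 16.85346·e^(−0.0791t) = 1.30075
e^(−0.0791t) = 0.017845 → t = ln(56.03775)/0.0791 = 4.02603/0.0791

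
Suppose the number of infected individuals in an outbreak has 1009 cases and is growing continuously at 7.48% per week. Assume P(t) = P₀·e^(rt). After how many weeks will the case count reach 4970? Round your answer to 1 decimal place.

4970 = 1009 · e^(0.0748·t)
t = ln(4970/1009) / 0.0748 = ln(4.92567) / 0.0748 = 1.59446 / 0.0748

t ≈ 21.3 weeks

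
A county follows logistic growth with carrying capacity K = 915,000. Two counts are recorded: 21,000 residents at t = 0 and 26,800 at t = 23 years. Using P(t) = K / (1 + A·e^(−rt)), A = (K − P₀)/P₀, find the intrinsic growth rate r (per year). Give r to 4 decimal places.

r ≈ 0.0109 per year

A = (915000 − 21000)/21000 = 42.57143
26800 = 915000/(1 + 42.57143·e^(−r·23)) → e^(−23r) = (34.14179 − 1)/42.57143 = 0.778498
r = −ln(0.778498)/23 = 0.25039/23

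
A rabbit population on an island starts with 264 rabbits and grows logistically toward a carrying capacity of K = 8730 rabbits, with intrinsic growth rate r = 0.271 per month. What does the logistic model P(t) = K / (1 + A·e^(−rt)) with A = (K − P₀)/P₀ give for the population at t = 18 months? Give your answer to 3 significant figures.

≈ 7,020 rabbits

A = (8730 − 264)/264 = 32.06818
P(18) = 8730 / (1 + 32.06818·e^(−0.271·18)) = 8730 / (1 + 32.06818·0.007612)
= 8730 / 1.24411 ≈ 7017.06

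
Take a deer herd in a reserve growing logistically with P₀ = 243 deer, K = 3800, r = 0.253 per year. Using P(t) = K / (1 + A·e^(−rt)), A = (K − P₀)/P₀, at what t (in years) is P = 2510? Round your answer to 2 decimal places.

A = (3800 − 243)/243 = 14.63786
2510 = 3800/(1 + 14.63786·e^(−0.253t)) → 1 + 14.63786·e^(−0.253t) = 1.51394
e^(−0.253t) = 0.035111 → t = ln(28.48142)/0.253 = 3.34925/0.253

t ≈ 13.24 years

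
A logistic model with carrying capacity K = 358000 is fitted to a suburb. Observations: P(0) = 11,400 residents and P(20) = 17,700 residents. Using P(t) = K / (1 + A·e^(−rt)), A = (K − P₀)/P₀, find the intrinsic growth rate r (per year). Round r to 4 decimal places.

A = (358000 − 11400)/11400 = 30.40351
17700 = 358000/(1 + 30.40351·e^(−r·20)) → e^(−20r) = (20.22599 − 1)/30.40351 = 0.632361
r = −ln(0.632361)/20 = 0.4583/20

r ≈ 0.0229 per year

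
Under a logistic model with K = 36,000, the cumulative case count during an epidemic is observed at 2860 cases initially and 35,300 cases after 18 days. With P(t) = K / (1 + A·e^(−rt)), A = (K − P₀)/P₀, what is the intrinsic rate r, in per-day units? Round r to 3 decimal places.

r ≈ 0.354 per day

A = (36000 − 2860)/2860 = 11.58741
35300 = 36000/(1 + 11.58741·e^(−r·18)) → e^(−18r) = (1.01983 − 1)/11.58741 = 0.001711
r = −ln(0.001711)/18 = 6.37048/18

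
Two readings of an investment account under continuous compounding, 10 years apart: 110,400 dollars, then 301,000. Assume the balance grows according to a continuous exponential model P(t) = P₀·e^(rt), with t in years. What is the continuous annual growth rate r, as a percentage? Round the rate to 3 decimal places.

301000 = 110400 · e^(r·10)
e^(10r) = 301000/110400 = 2.72645
r = ln(2.72645) / 10 = 1.003 / 10

r ≈ 10.030% per year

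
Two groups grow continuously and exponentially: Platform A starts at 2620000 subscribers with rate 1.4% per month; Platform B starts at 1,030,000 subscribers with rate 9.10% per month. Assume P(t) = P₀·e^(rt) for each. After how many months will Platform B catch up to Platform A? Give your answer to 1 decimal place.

t ≈ 12.1 months

2620000·e^(0.014t) = 1030000·e^(0.091t)
2620000/1030000 = e^((0.091 − 0.014)t) → ln(2.54369) = 0.077·t
t = 0.93362 / 0.077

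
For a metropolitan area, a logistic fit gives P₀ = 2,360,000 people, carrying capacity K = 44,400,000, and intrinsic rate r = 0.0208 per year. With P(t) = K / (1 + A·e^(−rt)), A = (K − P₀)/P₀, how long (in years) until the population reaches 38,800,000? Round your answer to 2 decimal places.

A = (44400000 − 2360000)/2360000 = 17.81356
38800000 = 44400000/(1 + 17.81356·e^(−0.0208t)) → 1 + 17.81356·e^(−0.0208t) = 1.14433
e^(−0.0208t) = 0.008102 → t = ln(123.42252)/0.0208 = 4.81561/0.0208

t ≈ 231.52 years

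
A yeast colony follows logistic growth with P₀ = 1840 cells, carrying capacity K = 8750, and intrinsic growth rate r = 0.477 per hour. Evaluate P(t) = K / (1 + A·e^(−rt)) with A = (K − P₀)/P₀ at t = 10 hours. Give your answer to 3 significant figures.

A = (8750 − 1840)/1840 = 3.75543
P(10) = 8750 / (1 + 3.75543·e^(−0.477·10)) = 8750 / (1 + 3.75543·0.00848)
= 8750 / 1.03185 ≈ 8479.94

≈ 8,480 cells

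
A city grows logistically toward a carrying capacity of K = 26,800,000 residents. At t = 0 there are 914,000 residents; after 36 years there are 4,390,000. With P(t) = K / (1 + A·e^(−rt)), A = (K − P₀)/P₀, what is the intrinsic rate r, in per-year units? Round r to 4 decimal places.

r ≈ 0.0476 per year

A = (26800000 − 914000)/914000 = 28.32166
4390000 = 26800000/(1 + 28.32166·e^(−r·36)) → e^(−36r) = (6.10478 − 1)/28.32166 = 0.180243
r = −ln(0.180243)/36 = 1.71345/36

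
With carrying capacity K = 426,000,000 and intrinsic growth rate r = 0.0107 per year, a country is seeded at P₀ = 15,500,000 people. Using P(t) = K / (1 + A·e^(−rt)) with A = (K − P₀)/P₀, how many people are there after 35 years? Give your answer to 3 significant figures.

≈ 22,200,000 people

A = (426000000 − 15500000)/15500000 = 26.48387
P(35) = 426000000 / (1 + 26.48387·e^(−0.0107·35)) = 426000000 / (1 + 26.48387·0.687633)
= 426000000 / 19.21118 ≈ 22174583.43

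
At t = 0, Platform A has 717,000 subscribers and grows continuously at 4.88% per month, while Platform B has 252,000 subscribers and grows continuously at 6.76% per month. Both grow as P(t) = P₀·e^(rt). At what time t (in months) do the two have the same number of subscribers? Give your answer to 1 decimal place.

t ≈ 55.6 months

717000·e^(0.0488t) = 252000·e^(0.0676t)
717000/252000 = e^((0.0676 − 0.0488)t) → ln(2.84524) = 0.0188·t
t = 1.04565 / 0.0188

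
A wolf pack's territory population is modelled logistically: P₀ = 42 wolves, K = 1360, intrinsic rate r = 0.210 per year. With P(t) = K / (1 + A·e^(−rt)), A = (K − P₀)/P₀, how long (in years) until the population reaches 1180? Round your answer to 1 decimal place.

A = (1360 − 42)/42 = 31.38095
1180 = 1360/(1 + 31.38095·e^(−0.21t)) → 1 + 31.38095·e^(−0.21t) = 1.15254
e^(−0.21t) = 0.004861 → t = ln(205.71958)/0.21 = 5.32651/0.21

t ≈ 25.4 years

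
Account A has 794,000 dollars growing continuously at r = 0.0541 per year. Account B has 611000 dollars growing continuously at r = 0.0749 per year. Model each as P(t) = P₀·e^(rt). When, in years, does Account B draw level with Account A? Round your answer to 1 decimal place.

794000·e^(0.0541t) = 611000·e^(0.0749t)
794000/611000 = e^((0.0749 − 0.0541)t) → ln(1.29951) = 0.0208·t
t = 0.26199 / 0.0208

t ≈ 12.6 years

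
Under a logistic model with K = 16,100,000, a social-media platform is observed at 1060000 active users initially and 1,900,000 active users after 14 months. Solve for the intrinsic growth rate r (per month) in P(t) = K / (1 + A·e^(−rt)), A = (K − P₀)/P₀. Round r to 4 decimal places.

A = (16100000 − 1060000)/1060000 = 14.18868
1900000 = 16100000/(1 + 14.18868·e^(−r·14)) → e^(−14r) = (8.47368 − 1)/14.18868 = 0.526736
r = −ln(0.526736)/14 = 0.64106/14

r ≈ 0.0458 per month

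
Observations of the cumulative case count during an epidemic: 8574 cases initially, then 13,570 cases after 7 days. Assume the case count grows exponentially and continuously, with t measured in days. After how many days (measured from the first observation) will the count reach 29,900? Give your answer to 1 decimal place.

t ≈ 19.0 days

r = ln(13570/8574) / 7 ≈ 0.06559 per day
t = ln(29900/8574) / r = 1.24912 / 0.06559 ≈ 19.045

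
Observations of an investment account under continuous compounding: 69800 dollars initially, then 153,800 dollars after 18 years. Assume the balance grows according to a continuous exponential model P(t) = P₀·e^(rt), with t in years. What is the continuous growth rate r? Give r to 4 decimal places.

r ≈ 0.0439 per year

153800 = 69800 · e^(r·18)
e^(18r) = 153800/69800 = 2.20344
r = ln(2.20344) / 18 = 0.79002 / 18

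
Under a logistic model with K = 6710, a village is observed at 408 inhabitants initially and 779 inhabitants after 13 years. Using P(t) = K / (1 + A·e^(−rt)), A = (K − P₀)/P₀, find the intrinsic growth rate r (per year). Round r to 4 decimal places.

r ≈ 0.0544 per year

A = (6710 − 408)/408 = 15.44608
779 = 6710/(1 + 15.44608·e^(−r·13)) → e^(−13r) = (8.61361 − 1)/15.44608 = 0.492915
r = −ln(0.492915)/13 = 0.70742/13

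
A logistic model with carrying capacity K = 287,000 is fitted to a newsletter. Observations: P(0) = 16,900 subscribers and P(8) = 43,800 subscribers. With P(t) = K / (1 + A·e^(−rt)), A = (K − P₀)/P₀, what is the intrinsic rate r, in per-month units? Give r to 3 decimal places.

A = (287000 − 16900)/16900 = 15.98225
43800 = 287000/(1 + 15.98225·e^(−r·8)) → e^(−8r) = (6.55251 − 1)/15.98225 = 0.347417
r = −ln(0.347417)/8 = 1.05723/8

r ≈ 0.132 per month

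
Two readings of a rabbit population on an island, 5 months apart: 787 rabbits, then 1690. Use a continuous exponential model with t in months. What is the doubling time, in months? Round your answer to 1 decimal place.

doubling time ≈ 4.5 months

r = ln(1690/787) / 5 = ln(2.1474) / 5 ≈ 0.152851 per month
doubling time = ln 2 / |r| = 0.69315 / 0.152851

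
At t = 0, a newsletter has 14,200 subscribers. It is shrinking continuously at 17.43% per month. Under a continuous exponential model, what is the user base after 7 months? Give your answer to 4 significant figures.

P(7) = 14200 · e^(-0.1743·7) = 14200 · e^(-1.2201)
= 14200 · 0.2952 ≈ 4191.85

≈ 4,192 subscribers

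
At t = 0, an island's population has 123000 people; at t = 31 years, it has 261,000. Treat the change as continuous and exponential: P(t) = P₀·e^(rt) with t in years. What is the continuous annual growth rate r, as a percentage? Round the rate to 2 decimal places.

261000 = 123000 · e^(r·31)
e^(31r) = 261000/123000 = 2.12195
r = ln(2.12195) / 31 = 0.75234 / 31

r ≈ 2.43% per year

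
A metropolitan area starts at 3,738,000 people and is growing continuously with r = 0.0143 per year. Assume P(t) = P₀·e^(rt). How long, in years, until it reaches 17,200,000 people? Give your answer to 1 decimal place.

t ≈ 106.7 years

17200000 = 3738000 · e^(0.0143·t)
t = ln(17200000/3738000) / 0.0143 = ln(4.60139) / 0.0143 = 1.52636 / 0.0143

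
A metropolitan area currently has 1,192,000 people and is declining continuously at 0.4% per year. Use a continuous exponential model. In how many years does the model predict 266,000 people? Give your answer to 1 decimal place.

266000 = 1192000 · e^(-0.004·t)
t = ln(266000/1192000) / -0.004 = ln(0.22315) / -0.004 = -1.49989 / -0.004

t ≈ 375.0 years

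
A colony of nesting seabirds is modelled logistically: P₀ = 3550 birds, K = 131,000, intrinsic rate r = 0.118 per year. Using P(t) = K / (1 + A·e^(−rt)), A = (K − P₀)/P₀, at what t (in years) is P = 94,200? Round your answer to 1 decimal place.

A = (131000 − 3550)/3550 = 35.90141
94200 = 131000/(1 + 35.90141·e^(−0.118t)) → 1 + 35.90141·e^(−0.118t) = 1.39066
e^(−0.118t) = 0.010881 → t = ln(91.8998)/0.118 = 4.5207/0.118

t ≈ 38.3 years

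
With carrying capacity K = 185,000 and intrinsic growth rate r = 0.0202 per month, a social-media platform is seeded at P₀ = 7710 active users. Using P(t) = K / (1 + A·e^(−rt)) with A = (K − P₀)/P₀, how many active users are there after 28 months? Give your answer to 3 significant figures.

A = (185000 − 7710)/7710 = 22.99481
P(28) = 185000 / (1 + 22.99481·e^(−0.0202·28)) = 185000 / (1 + 22.99481·0.568019)
= 185000 / 14.0615 ≈ 13156.5

≈ 13,200 active users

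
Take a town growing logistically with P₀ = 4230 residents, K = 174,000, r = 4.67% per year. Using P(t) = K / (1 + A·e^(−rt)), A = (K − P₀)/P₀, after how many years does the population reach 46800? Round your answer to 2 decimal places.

A = (174000 − 4230)/4230 = 40.13475
46800 = 174000/(1 + 40.13475·e^(−0.0467t)) → 1 + 40.13475·e^(−0.0467t) = 3.71795
e^(−0.0467t) = 0.067721 → t = ln(14.76656)/0.0467 = 2.69237/0.0467

t ≈ 57.65 years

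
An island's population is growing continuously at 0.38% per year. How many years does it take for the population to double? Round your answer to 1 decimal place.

doubling time = ln(2) / |r| = 0.69315 / 0.0038

doubling time ≈ 182.4 years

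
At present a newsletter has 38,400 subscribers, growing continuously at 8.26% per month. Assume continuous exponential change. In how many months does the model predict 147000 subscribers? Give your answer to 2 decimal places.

t ≈ 16.25 months

147000 = 38400 · e^(0.0826·t)
t = ln(147000/38400) / 0.0826 = ln(3.82812) / 0.0826 = 1.34238 / 0.0826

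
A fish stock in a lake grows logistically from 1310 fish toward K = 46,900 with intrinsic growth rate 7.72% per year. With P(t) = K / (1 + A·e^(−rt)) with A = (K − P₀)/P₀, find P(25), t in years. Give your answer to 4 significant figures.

≈ 7,750 fish

A = (46900 − 1310)/1310 = 34.80153
P(25) = 46900 / (1 + 34.80153·e^(−0.0772·25)) = 46900 / (1 + 34.80153·0.145148)
= 46900 / 6.05138 ≈ 7750.3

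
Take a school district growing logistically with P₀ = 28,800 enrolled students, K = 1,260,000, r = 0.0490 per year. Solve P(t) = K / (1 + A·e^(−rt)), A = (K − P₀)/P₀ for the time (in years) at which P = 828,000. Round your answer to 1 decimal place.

t ≈ 89.9 years

A = (1260000 − 28800)/28800 = 42.75
828000 = 1260000/(1 + 42.75·e^(−0.049t)) → 1 + 42.75·e^(−0.049t) = 1.52174
e^(−0.049t) = 0.012204 → t = ln(81.9375)/0.049 = 4.40596/0.049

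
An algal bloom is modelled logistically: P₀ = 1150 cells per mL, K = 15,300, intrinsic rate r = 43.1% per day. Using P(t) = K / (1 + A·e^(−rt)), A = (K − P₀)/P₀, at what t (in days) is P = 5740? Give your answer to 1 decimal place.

A = (15300 − 1150)/1150 = 12.30435
5740 = 15300/(1 + 12.30435·e^(−0.431t)) → 1 + 12.30435·e^(−0.431t) = 2.66551
e^(−0.431t) = 0.135359 → t = ln(7.38776)/0.431 = 1.99982/0.431

t ≈ 4.6 days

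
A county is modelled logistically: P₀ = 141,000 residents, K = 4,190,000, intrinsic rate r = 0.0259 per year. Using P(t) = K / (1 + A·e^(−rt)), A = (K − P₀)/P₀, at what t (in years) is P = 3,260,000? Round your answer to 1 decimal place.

t ≈ 178.1 years

A = (4190000 − 141000)/141000 = 28.71631
3260000 = 4190000/(1 + 28.71631·e^(−0.0259t)) → 1 + 28.71631·e^(−0.0259t) = 1.28528
e^(−0.0259t) = 0.009934 → t = ln(100.66148)/0.0259 = 4.61176/0.0259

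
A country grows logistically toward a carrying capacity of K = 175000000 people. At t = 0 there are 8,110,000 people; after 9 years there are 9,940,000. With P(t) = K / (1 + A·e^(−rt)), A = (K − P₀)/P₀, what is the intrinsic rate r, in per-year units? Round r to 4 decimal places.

A = (175000000 − 8110000)/8110000 = 20.5783
9940000 = 175000000/(1 + 20.5783·e^(−r·9)) → e^(−9r) = (17.60563 − 1)/20.5783 = 0.806949
r = −ln(0.806949)/9 = 0.2145/9

r ≈ 0.0238 per year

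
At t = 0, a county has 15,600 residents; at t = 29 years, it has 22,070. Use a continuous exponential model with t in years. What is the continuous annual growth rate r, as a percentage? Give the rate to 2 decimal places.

22070 = 15600 · e^(r·29)
e^(29r) = 22070/15600 = 1.41474
r = ln(1.41474) / 29 = 0.34695 / 29

r ≈ 1.20% per year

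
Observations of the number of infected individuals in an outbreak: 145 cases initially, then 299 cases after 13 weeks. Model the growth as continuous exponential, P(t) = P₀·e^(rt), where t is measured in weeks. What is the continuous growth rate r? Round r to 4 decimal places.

299 = 145 · e^(r·13)
e^(13r) = 299/145 = 2.06207
r = ln(2.06207) / 13 = 0.72371 / 13

r ≈ 0.0557 per week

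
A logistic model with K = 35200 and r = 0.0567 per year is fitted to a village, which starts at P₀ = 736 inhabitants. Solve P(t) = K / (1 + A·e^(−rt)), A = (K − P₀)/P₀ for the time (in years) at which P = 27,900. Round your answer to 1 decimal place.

t ≈ 91.5 years

A = (35200 − 736)/736 = 46.82609
27900 = 35200/(1 + 46.82609·e^(−0.0567t)) → 1 + 46.82609·e^(−0.0567t) = 1.26165
e^(−0.0567t) = 0.005588 → t = ln(178.96546)/0.0567 = 5.18719/0.0567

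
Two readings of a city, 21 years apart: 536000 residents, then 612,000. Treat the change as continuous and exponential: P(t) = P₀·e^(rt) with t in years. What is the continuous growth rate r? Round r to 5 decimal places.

r ≈ 0.00631 per year

612000 = 536000 · e^(r·21)
e^(21r) = 612000/536000 = 1.14179
r = ln(1.14179) / 21 = 0.1326 / 21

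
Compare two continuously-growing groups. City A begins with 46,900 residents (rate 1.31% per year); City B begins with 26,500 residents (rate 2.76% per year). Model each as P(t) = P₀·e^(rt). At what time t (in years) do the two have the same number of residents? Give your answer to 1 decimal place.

46900·e^(0.0131t) = 26500·e^(0.0276t)
46900/26500 = e^((0.0276 − 0.0131)t) → ln(1.76981) = 0.0145·t
t = 0.57087 / 0.0145

t ≈ 39.4 years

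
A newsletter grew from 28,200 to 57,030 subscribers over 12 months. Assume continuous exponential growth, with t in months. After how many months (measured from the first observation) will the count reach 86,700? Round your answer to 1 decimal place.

r = ln(57030/28200) / 12 ≈ 0.058688 per month
t = ln(86700/28200) / r = 1.12313 / 0.058688 ≈ 19.137

t ≈ 19.1 months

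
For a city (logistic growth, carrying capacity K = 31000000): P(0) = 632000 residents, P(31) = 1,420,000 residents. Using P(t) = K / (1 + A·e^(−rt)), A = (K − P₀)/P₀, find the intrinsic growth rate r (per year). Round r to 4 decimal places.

A = (31000000 − 632000)/632000 = 48.05063
1420000 = 31000000/(1 + 48.05063·e^(−r·31)) → e^(−31r) = (21.83099 − 1)/48.05063 = 0.433522
r = −ln(0.433522)/31 = 0.83581/31

r ≈ 0.0270 per year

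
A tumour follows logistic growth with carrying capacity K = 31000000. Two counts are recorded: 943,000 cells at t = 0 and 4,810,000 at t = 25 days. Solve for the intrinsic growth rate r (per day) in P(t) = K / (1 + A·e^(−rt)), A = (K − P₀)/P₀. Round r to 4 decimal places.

r ≈ 0.0707 per day

A = (31000000 − 943000)/943000 = 31.87381
4810000 = 31000000/(1 + 31.87381·e^(−r·25)) → e^(−25r) = (6.44491 − 1)/31.87381 = 0.170827
r = −ln(0.170827)/25 = 1.7671/25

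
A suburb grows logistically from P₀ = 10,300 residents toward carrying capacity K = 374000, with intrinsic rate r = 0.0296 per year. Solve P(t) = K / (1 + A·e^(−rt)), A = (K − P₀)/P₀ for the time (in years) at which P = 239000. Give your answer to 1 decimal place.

A = (374000 − 10300)/10300 = 35.31068
239000 = 374000/(1 + 35.31068·e^(−0.0296t)) → 1 + 35.31068·e^(−0.0296t) = 1.56485
e^(−0.0296t) = 0.015997 → t = ln(62.51298)/0.0296 = 4.13537/0.0296

t ≈ 139.7 years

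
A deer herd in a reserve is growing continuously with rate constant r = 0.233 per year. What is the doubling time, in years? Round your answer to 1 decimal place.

doubling time ≈ 3.0 years

doubling time = ln(2) / |r| = 0.69315 / 0.233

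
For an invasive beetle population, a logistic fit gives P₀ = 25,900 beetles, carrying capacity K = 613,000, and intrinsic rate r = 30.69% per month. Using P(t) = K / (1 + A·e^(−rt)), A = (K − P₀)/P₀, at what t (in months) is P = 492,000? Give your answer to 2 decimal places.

t ≈ 14.74 months

A = (613000 − 25900)/25900 = 22.66795
492000 = 613000/(1 + 22.66795·e^(−0.3069t)) → 1 + 22.66795·e^(−0.3069t) = 1.24593
e^(−0.3069t) = 0.010849 → t = ln(92.17052)/0.3069 = 4.52364/0.3069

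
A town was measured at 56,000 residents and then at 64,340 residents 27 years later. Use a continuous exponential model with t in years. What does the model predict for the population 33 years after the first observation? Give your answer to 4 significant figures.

r = ln(64340/56000) / 27 ≈ 0.005142 per year
P(33) = 56000 · e^(0.005142·33) = 56000 · 1.18493 ≈ 66355.89

≈ 66,360 residents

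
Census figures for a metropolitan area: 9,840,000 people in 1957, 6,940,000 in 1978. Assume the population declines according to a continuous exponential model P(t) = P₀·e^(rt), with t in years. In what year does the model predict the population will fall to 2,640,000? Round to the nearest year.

r = ln(6940000/9840000) / 21 = -0.34915/21 ≈ -0.016626 per year
t = ln(2640000/9840000) / r = -1.31568/-0.016626 ≈ 79.13 years after 1957

year 2036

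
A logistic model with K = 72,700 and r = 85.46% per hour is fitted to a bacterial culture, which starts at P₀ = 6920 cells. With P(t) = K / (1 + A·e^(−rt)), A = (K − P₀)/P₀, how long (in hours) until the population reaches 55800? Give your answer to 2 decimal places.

t ≈ 4.03 hours

A = (72700 − 6920)/6920 = 9.50578
55800 = 72700/(1 + 9.50578·e^(−0.8546t)) → 1 + 9.50578·e^(−0.8546t) = 1.30287
e^(−0.8546t) = 0.031861 → t = ln(31.38595)/0.8546 = 3.44636/0.8546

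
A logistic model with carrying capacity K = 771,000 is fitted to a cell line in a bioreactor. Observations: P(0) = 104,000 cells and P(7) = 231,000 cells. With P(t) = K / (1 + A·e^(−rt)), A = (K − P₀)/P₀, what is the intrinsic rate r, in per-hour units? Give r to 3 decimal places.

A = (771000 − 104000)/104000 = 6.41346
231000 = 771000/(1 + 6.41346·e^(−r·7)) → e^(−7r) = (3.33766 − 1)/6.41346 = 0.364493
r = −ln(0.364493)/7 = 1.00925/7

r ≈ 0.144 per hour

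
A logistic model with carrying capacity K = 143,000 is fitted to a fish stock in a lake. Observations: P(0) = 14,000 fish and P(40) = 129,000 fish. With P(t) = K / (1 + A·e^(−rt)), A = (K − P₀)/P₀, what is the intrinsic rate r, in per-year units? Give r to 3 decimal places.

A = (143000 − 14000)/14000 = 9.21429
129000 = 143000/(1 + 9.21429·e^(−r·40)) → e^(−40r) = (1.10853 − 1)/9.21429 = 0.011778
r = −ln(0.011778)/40 = 4.44151/40

r ≈ 0.111 per year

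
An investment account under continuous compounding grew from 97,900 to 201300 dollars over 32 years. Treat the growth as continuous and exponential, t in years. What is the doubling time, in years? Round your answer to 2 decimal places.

doubling time ≈ 30.77 years

r = ln(201300/97900) / 32 = ln(2.05618) / 32 ≈ 0.022527 per year
doubling time = ln 2 / |r| = 0.69315 / 0.022527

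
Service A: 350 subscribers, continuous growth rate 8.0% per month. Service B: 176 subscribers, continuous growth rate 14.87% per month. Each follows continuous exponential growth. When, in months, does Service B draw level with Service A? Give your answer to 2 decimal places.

350·e^(0.08t) = 176·e^(0.1487t)
350/176 = e^((0.1487 − 0.08)t) → ln(1.98864) = 0.0687·t
t = 0.68745 / 0.0687

t ≈ 10.01 months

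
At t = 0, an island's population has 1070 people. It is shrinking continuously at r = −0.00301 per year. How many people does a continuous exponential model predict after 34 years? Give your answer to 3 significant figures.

≈ 966 people

P(34) = 1070 · e^(-0.00301·34) = 1070 · e^(-0.10234)
= 1070 · 0.90272 ≈ 965.91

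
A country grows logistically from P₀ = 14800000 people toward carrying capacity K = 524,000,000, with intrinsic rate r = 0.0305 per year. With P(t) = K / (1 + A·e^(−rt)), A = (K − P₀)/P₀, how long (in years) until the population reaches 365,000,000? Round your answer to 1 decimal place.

A = (524000000 − 14800000)/14800000 = 34.40541
365000000 = 524000000/(1 + 34.40541·e^(−0.0305t)) → 1 + 34.40541·e^(−0.0305t) = 1.43562
e^(−0.0305t) = 0.012661 → t = ln(78.98096)/0.0305 = 4.36921/0.0305

t ≈ 143.3 years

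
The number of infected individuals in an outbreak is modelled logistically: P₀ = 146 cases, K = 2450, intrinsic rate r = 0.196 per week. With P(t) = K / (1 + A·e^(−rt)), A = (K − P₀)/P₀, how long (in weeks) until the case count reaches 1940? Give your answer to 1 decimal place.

A = (2450 − 146)/146 = 15.78082
1940 = 2450/(1 + 15.78082·e^(−0.196t)) → 1 + 15.78082·e^(−0.196t) = 1.26289
e^(−0.196t) = 0.016659 → t = ln(60.02901)/0.196 = 4.09483/0.196

t ≈ 20.9 weeks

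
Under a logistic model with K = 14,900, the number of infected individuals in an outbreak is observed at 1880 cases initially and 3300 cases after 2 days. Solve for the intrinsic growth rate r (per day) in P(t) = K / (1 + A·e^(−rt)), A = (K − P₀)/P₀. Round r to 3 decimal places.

r ≈ 0.339 per day

A = (14900 − 1880)/1880 = 6.92553
3300 = 14900/(1 + 6.92553·e^(−r·2)) → e^(−2r) = (4.51515 − 1)/6.92553 = 0.507564
r = −ln(0.507564)/2 = 0.67813/2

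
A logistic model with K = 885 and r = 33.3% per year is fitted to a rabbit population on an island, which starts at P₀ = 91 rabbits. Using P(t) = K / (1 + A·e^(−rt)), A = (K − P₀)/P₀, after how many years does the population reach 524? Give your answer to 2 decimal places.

t ≈ 7.62 years

A = (885 − 91)/91 = 8.72527
524 = 885/(1 + 8.72527·e^(−0.333t)) → 1 + 8.72527·e^(−0.333t) = 1.68893
e^(−0.333t) = 0.078958 → t = ln(12.66494)/0.333 = 2.53884/0.333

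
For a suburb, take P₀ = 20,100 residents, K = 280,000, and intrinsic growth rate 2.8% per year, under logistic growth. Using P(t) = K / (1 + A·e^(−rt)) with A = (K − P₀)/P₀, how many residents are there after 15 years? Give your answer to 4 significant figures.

≈ 29,490 residents

A = (280000 − 20100)/20100 = 12.93035
P(15) = 280000 / (1 + 12.93035·e^(−0.028·15)) = 280000 / (1 + 12.93035·0.657047)
= 280000 / 9.49584 ≈ 29486.58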